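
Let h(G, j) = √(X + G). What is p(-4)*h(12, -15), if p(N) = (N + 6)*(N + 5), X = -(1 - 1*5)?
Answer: 8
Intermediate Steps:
X = 4 (X = -(1 - 5) = -1*(-4) = 4)
p(N) = (5 + N)*(6 + N) (p(N) = (6 + N)*(5 + N) = (5 + N)*(6 + N))
h(G, j) = √(4 + G)
p(-4)*h(12, -15) = (30 + (-4)² + 11*(-4))*√(4 + 12) = (30 + 16 - 44)*√16 = 2*4 = 8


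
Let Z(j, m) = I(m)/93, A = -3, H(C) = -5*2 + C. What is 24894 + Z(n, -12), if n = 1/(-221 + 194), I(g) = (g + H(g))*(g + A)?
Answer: 771884/31 ≈ 24899.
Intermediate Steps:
H(C) = -10 + C
I(g) = (-10 + 2*g)*(-3 + g) (I(g) = (g + (-10 + g))*(g - 3) = (-10 + 2*g)*(-3 + g))
n = -1/27 (n = 1/(-27) = -1/27 ≈ -0.037037)
Z(j, m) = 10/31 - 16*m/93 + 2*m²/93 (Z(j, m) = (30 - 16*m + 2*m²)/93 = (30 - 16*m + 2*m²)*(1/93) = 10/31 - 16*m/93 + 2*m²/93)
24894 + Z(n, -12) = 24894 + (10/31 - 16/93*(-12) + (2/93)*(-12)²) = 24894 + (10/31 + 64/31 + (2/93)*144) = 24894 + (10/31 + 64/31 + 96/31) = 24894 + 170/31 = 771884/31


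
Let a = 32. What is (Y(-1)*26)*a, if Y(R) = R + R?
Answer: -1664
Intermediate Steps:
Y(R) = 2*R
(Y(-1)*26)*a = ((2*(-1))*26)*32 = -2*26*32 = -52*32 = -1664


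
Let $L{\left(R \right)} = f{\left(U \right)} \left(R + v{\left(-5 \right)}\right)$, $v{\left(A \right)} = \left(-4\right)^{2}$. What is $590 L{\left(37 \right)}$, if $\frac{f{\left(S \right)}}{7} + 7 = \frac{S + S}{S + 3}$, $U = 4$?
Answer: $-1282070$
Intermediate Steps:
$f{\left(S \right)} = -49 + \frac{14 S}{3 + S}$ ($f{\left(S \right)} = -49 + 7 \frac{S + S}{S + 3} = -49 + 7 \frac{2 S}{3 + S} = -49 + \frac{14 S}{3 + S}$)
$v{\left(A \right)} = 16$
$L{\left(R \right)} = -656 - 41 R$ ($L{\left(R \right)} = \frac{7 \left(-21 - 20\right)}{3 + 4} \left(R + 16\right) = \frac{7 \left(-21 - 20\right)}{7} \left(16 + R\right) = 7 \cdot \frac{1}{7} \left(-41\right) \left(16 + R\right) = - 41 \left(16 + R\right) = -656 - 41 R$)
$590 L{\left(37 \right)} = 590 \left(-656 - 1517\right) = 590 \left(-2173\right) = -1282070$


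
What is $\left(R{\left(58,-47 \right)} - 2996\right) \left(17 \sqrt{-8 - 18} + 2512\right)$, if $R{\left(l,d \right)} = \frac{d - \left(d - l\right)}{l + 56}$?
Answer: $- \frac{428906416}{57} - \frac{2902631 i \sqrt{26}}{57} \approx -7.5247 \cdot 10^{6} - 2.5966 \cdot 10^{5} i$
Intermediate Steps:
$R{\left(l,d \right)} = \frac{l}{56 + l}$
$\left(R{\left(58,-47 \right)} - 2996\right) \left(17 \sqrt{-8 - 18} + 2512\right) = \left(\frac{58}{56 + 58} - 2996\right) \left(17 \sqrt{-8 - 18} + 2512\right) = \left(\frac{58}{114} - 2996\right) \left(17 \sqrt{-26} + 2512\right) = \left(58 \cdot \frac{1}{114} - 2996\right) \left(17 i \sqrt{26} + 2512\right) = \left(\frac{29}{57} - 2996\right) \left(17 i \sqrt{26} + 2512\right) = - \frac{170743 \left(2512 + 17 i \sqrt{26}\right)}{57} = - \frac{428906416}{57} - \frac{2902631 i \sqrt{26}}{57}$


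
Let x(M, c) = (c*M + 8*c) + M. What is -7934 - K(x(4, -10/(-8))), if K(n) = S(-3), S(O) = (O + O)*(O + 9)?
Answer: -7898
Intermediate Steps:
x(M, c) = M + 8*c + M*c (x(M, c) = (M*c + 8*c) + M = (8*c + M*c) + M = M + 8*c + M*c)
S(O) = 2*O*(9 + O) (S(O) = (2*O)*(9 + O) = 2*O*(9 + O))
K(n) = -36 (K(n) = 2*(-3)*(9 - 3) = 2*(-3)*6 = -36)
-7934 - K(x(4, -10/(-8))) = -7934 - 1*(-36) = -7934 + 36 = -7898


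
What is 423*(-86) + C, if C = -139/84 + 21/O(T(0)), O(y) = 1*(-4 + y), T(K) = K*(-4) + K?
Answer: -764083/21 ≈ -36385.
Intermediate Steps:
T(K) = -3*K (T(K) = -4*K + K = -3*K)
O(y) = -4 + y
C = -145/21 (C = -139/84 + 21/(-4 - 3*0) = -139*1/84 + 21/(-4 + 0) = -139/84 + 21/(-4) = -139/84 + 21*(-¼) = -139/84 - 21/4 = -145/21 ≈ -6.9048)
423*(-86) + C = 423*(-86) - 145/21 = -36378 - 145/21 = -764083/21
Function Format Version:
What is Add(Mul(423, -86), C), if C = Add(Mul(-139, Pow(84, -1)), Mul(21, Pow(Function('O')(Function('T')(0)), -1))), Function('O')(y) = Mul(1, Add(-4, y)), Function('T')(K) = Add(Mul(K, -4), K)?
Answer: Rational(-764083, 21) ≈ -36385.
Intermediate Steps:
Function('T')(K) = Mul(-3, K) (Function('T')(K) = Add(Mul(-4, K), K) = Mul(-3, K))
Function('O')(y) = Add(-4, y)
C = Rational(-145, 21) (C = Add(Mul(-139, Pow(84, -1)), Mul(21, Pow(Add(-4, Mul(-3, 0)), -1))) = Add(Mul(-139, Rational(1, 84)), Mul(21, Pow(Add(-4, 0), -1))) = Add(Rational(-139, 84), Mul(21, Pow(-4, -1))) = Add(Rational(-139, 84), Mul(21, Rational(-1, 4))) = Add(Rational(-139, 84), Rational(-21, 4)) = Rational(-145, 21) ≈ -6.9048)
Add(Mul(423, -86), C) = Add(Mul(423, -86), Rational(-145, 21)) = Add(-36378, Rational(-145, 21)) = Rational(-764083, 21)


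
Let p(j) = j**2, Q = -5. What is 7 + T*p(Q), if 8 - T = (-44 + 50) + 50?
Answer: -1193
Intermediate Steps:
T = -48 (T = 8 - ((-44 + 50) + 50) = 8 - (6 + 50) = 8 - 1*56 = 8 - 56 = -48)
7 + T*p(Q) = 7 - 48*(-5)**2 = 7 - 48*25 = 7 - 1200 = -1193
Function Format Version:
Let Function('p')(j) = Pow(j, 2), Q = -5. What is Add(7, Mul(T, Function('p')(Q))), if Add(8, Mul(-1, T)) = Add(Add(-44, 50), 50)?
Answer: -1193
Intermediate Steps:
T = -48 (T = Add(8, Mul(-1, Add(Add(-44, 50), 50))) = Add(8, Mul(-1, Add(6, 50))) = Add(8, Mul(-1, 56)) = Add(8, -56) = -48)
Add(7, Mul(T, Function('p')(Q))) = Add(7, Mul(-48, Pow(-5, 2))) = Add(7, Mul(-48, 25)) = Add(7, -1200) = -1193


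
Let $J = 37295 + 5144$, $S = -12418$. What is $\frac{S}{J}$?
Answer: $- \frac{12418}{42439} \approx -0.29261$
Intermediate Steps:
$J = 42439$
$\frac{S}{J} = - \frac{12418}{42439}$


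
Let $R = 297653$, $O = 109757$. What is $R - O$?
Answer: $187896$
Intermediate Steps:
$R - O = 297653 - 109757 = 187896$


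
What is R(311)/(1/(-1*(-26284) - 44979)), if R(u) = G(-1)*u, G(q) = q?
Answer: 5814145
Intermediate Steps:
R(u) = -u
R(311)/(1/(-1*(-26284) - 44979)) = (-1*311)/(1/(-1*(-26284) - 44979)) = -311/(1/(26284 - 44979)) = -311/(1/(-18695)) = -311/(-1/18695) = -311*(-18695) = 5814145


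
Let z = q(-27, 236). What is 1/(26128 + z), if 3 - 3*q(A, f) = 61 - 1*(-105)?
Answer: 3/78221 ≈ 3.8353e-5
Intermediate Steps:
q(A, f) = -163/3 (q(A, f) = 1 - (61 - 1*(-105))/3 = 1 - (61 + 105)/3 = 1 - ⅓*166 = 1 - 166/3 = -163/3)
z = -163/3 ≈ -54.333
1/(26128 + z) = 1/(26128 - 163/3) = 1/(78221/3) = 3/78221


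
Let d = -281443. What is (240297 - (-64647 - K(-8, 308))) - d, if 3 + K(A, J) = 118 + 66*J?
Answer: 606830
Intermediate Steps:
K(A, J) = 115 + 66*J (K(A, J) = -3 + (118 + 66*J) = 115 + 66*J)
(240297 - (-64647 - K(-8, 308))) - d = (240297 - (-64647 - (115 + 66*308))) - 1*(-281443) = (240297 - (-64647 - (115 + 20328))) + 281443 = (240297 - (-64647 - 1*20443)) + 281443 = (240297 - (-64647 - 20443)) + 281443 = (240297 - 1*(-85090)) + 281443 = (240297 + 85090) + 281443 = 325387 + 281443 = 606830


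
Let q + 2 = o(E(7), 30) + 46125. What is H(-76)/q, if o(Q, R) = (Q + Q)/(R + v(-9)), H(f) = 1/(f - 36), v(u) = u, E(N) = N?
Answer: -3/15497552 ≈ -1.9358e-7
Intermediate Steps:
H(f) = 1/(-36 + f)
o(Q, R) = 2*Q/(-9 + R) (o(Q, R) = (Q + Q)/(R - 9) = (2*Q)/(-9 + R) = 2*Q/(-9 + R))
q = 138371/3 (q = -2 + (2*7/(-9 + 30) + 46125) = -2 + (2*7/21 + 46125) = -2 + (2*7*(1/21) + 46125) = -2 + (2/3 + 46125) = -2 + 138377/3 = 138371/3 ≈ 46124.)
H(-76)/q = 1/((-36 - 76)*(138371/3)) = (3/138371)/(-112) = -1/112*3/138371 = -3/15497552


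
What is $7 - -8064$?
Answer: $8071$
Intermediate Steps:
$7 - -8064 = 7 + 8064 = 8071$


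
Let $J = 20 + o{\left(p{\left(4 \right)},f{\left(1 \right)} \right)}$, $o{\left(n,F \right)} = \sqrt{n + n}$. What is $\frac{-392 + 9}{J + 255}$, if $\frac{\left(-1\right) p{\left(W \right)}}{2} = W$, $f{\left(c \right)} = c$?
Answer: $- \frac{105325}{75641} + \frac{1532 i}{75641} \approx -1.3924 + 0.020254 i$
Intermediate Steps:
$p{\left(W \right)} = - 2 W$
$o{\left(n,F \right)} = \sqrt{2} \sqrt{n}$ ($o{\left(n,F \right)} = \sqrt{2 n} = \sqrt{2} \sqrt{n}$)
$J = 20 + 4 i$ ($J = 20 + \sqrt{2} \sqrt{\left(-2\right) 4} = 20 + \sqrt{2} \sqrt{-8} = 20 + \sqrt{2} \cdot 2 i \sqrt{2} = 20 + 4 i \approx 20.0 + 4.0 i$)
$\frac{-392 + 9}{J + 255} = \frac{-392 + 9}{\left(20 + 4 i\right) + 255} = - \frac{383}{275 + 4 i} = - 383 \frac{275 - 4 i}{75641} = - \frac{383 \left(275 - 4 i\right)}{75641}$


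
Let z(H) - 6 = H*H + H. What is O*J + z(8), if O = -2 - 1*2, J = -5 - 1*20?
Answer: 178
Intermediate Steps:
z(H) = 6 + H + H**2 (z(H) = 6 + (H*H + H) = 6 + (H**2 + H) = 6 + (H + H**2) = 6 + H + H**2)
J = -25 (J = -5 - 20 = -25)
O = -4 (O = -2 - 2 = -4)
O*J + z(8) = -4*(-25) + (6 + 8 + 8**2) = 100 + (6 + 8 + 64) = 100 + 78 = 178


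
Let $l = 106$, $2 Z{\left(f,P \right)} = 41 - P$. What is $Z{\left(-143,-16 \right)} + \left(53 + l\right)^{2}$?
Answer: $\frac{50619}{2} \approx 25310.0$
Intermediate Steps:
$Z{\left(f,P \right)} = \frac{41}{2} - \frac{P}{2}$ ($Z{\left(f,P \right)} = \frac{41 - P}{2} = \frac{41}{2} - \frac{P}{2}$)
$Z{\left(-143,-16 \right)} + \left(53 + l\right)^{2} = \left(\frac{41}{2} - -8\right) + \left(53 + 106\right)^{2} = \left(\frac{41}{2} + 8\right) + 159^{2} = \frac{57}{2} + 25281 = \frac{50619}{2}$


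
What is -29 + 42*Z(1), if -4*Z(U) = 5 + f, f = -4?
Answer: -79/2 ≈ -39.500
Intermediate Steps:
Z(U) = -1/4 (Z(U) = -(5 - 4)/4 = -1/4*1 = -1/4)
-29 + 42*Z(1) = -29 + 42*(-1/4) = -29 - 21/2 = -79/2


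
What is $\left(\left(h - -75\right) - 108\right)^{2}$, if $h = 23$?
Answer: $100$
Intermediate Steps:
$\left(\left(h - -75\right) - 108\right)^{2} = \left(\left(23 - -75\right) - 108\right)^{2} = \left(\left(23 + 75\right) - 108\right)^{2} = \left(98 - 108\right)^{2} = \left(-10\right)^{2} = 100$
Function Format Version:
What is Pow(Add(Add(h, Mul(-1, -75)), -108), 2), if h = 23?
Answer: 100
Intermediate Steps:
Pow(Add(Add(h, Mul(-1, -75)), -108), 2) = Pow(Add(Add(23, Mul(-1, -75)), -108), 2) = Pow(Add(Add(23, 75), -108), 2) = Pow(Add(98, -108), 2) = Pow(-10, 2) = 100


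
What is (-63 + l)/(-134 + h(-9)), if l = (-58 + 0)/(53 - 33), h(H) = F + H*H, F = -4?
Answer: 659/570 ≈ 1.1561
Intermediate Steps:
h(H) = -4 + H**2 (h(H) = -4 + H*H = -4 + H**2)
l = -29/10 (l = -58/20 = -58*1/20 = -29/10 ≈ -2.9000)
(-63 + l)/(-134 + h(-9)) = (-63 - 29/10)/(-134 + (-4 + (-9)**2)) = -659/(10*(-134 + (-4 + 81))) = -659/(10*(-134 + 77)) = -659/10/(-57) = -659/10*(-1/57) = 659/570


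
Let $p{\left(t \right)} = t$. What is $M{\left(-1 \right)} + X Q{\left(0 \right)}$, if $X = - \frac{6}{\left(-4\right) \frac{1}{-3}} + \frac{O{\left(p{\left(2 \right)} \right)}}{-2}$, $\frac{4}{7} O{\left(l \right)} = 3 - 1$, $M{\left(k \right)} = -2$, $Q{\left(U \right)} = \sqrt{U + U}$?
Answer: $-2$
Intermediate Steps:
$Q{\left(U \right)} = \sqrt{2} \sqrt{U}$ ($Q{\left(U \right)} = \sqrt{2 U} = \sqrt{2} \sqrt{U}$)
$O{\left(l \right)} = \frac{7}{2}$ ($O{\left(l \right)} = \frac{7 \left(3 - 1\right)}{4} = \frac{7}{4} \cdot 2 = \frac{7}{2}$)
$X = - \frac{25}{4}$ ($X = - \frac{6}{\left(-4\right) \frac{1}{-3}} + \frac{7}{2 \left(-2\right)} = - \frac{6}{\left(-4\right) \left(- \frac{1}{3}\right)} + \frac{7}{2} \left(- \frac{1}{2}\right) = - \frac{6}{\frac{4}{3}} - \frac{7}{4} = \left(-6\right) \frac{3}{4} - \frac{7}{4} = - \frac{9}{2} - \frac{7}{4} = - \frac{25}{4} \approx -6.25$)
$M{\left(-1 \right)} + X Q{\left(0 \right)} = -2 - \frac{25 \sqrt{2} \sqrt{0}}{4} = -2 - \frac{25 \sqrt{2} \cdot 0}{4} = -2 - 0 = -2 + 0 = -2$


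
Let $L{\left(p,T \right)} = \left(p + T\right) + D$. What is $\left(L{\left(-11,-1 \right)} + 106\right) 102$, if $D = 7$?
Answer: $10302$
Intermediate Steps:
$L{\left(p,T \right)} = 7 + T + p$ ($L{\left(p,T \right)} = \left(p + T\right) + 7 = \left(T + p\right) + 7 = 7 + T + p$)
$\left(L{\left(-11,-1 \right)} + 106\right) 102 = \left(\left(7 - 1 - 11\right) + 106\right) 102 = \left(-5 + 106\right) 102 = 101 \cdot 102 = 10302$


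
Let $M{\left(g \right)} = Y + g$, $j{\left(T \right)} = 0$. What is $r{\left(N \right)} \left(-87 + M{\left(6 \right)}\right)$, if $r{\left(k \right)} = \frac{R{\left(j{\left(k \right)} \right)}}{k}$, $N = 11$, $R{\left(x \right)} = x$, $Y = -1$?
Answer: $0$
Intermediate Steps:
$M{\left(g \right)} = -1 + g$
$r{\left(k \right)} = 0$ ($r{\left(k \right)} = \frac{0}{k} = 0$)
$r{\left(N \right)} \left(-87 + M{\left(6 \right)}\right) = 0 \left(-87 + \left(-1 + 6\right)\right) = 0 \left(-87 + 5\right) = 0 \left(-82\right) = 0$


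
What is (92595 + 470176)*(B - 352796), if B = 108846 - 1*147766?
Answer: -220446405036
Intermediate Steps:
B = -38920 (B = 108846 - 147766 = -38920)
(92595 + 470176)*(B - 352796) = (92595 + 470176)*(-38920 - 352796) = 562771*(-391716) = -220446405036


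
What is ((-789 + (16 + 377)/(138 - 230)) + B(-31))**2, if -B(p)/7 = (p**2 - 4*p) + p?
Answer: 565138587049/8464 ≈ 6.6770e+7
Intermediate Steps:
B(p) = -7*p**2 + 21*p (B(p) = -7*((p**2 - 4*p) + p) = -7*(p**2 - 3*p) = -7*p**2 + 21*p)
((-789 + (16 + 377)/(138 - 230)) + B(-31))**2 = ((-789 + (16 + 377)/(138 - 230)) + 7*(-31)*(3 - 1*(-31)))**2 = ((-789 + 393/(-92)) + 7*(-31)*(3 + 31))**2 = ((-789 + 393*(-1/92)) + 7*(-31)*34)**2 = ((-789 - 393/92) - 7378)**2 = (-72981/92 - 7378)**2 = (-751757/92)**2 = 565138587049/8464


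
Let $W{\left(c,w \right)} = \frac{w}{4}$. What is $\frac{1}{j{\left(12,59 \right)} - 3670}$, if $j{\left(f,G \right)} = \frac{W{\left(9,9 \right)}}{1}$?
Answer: $- \frac{4}{14671} \approx -0.00027265$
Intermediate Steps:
$W{\left(c,w \right)} = \frac{w}{4}$ ($W{\left(c,w \right)} = w \frac{1}{4} = \frac{w}{4}$)
$j{\left(f,G \right)} = \frac{9}{4}$ ($j{\left(f,G \right)} = \frac{\frac{1}{4} \cdot 9}{1} = \frac{9}{4} \cdot 1 = \frac{9}{4}$)
$\frac{1}{j{\left(12,59 \right)} - 3670} = \frac{1}{\frac{9}{4} - 3670} = \frac{1}{- \frac{14671}{4}} = - \frac{4}{14671}$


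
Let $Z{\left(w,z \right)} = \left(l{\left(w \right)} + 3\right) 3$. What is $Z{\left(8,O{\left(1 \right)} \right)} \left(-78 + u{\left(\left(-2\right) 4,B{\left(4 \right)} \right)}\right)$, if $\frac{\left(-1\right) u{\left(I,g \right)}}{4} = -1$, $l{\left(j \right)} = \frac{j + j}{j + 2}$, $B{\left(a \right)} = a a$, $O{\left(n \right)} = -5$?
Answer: $- \frac{5106}{5} \approx -1021.2$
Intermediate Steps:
$B{\left(a \right)} = a^{2}$
$l{\left(j \right)} = \frac{2 j}{2 + j}$
$u{\left(I,g \right)} = 4$ ($u{\left(I,g \right)} = \left(-4\right) \left(-1\right) = 4$)
$Z{\left(w,z \right)} = 9 + \frac{6 w}{2 + w}$ ($Z{\left(w,z \right)} = \left(\frac{2 w}{2 + w} + 3\right) 3 = \left(3 + \frac{2 w}{2 + w}\right) 3 = 9 + \frac{6 w}{2 + w}$)
$Z{\left(8,O{\left(1 \right)} \right)} \left(-78 + u{\left(\left(-2\right) 4,B{\left(4 \right)} \right)}\right) = \frac{3 \left(6 + 5 \cdot 8\right)}{2 + 8} \left(-78 + 4\right) = \frac{3 \left(6 + 40\right)}{10} \left(-74\right) = 3 \cdot \frac{1}{10} \cdot 46 \left(-74\right) = \frac{69}{5} \left(-74\right) = - \frac{5106}{5}$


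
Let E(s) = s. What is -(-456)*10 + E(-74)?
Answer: 4486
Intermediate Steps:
-(-456)*10 + E(-74) = -(-456)*10 - 74 = -76*(-60) - 74 = 4560 - 74 = 4486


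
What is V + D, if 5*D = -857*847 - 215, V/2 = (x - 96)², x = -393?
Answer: 1665116/5 ≈ 3.3302e+5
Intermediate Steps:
V = 478242 (V = 2*(-393 - 96)² = 2*(-489)² = 2*239121 = 478242)
D = -726094/5 (D = (-857*847 - 215)/5 = (-725879 - 215)/5 = (⅕)*(-726094) = -726094/5 ≈ -1.4522e+5)
V + D = 478242 - 726094/5 = 1665116/5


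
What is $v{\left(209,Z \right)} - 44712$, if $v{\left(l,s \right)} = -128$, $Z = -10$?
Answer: $-44840$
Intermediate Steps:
$v{\left(209,Z \right)} - 44712 = -128 - 44712 = -44840$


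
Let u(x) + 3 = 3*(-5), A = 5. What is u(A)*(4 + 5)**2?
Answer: -1458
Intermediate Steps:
u(x) = -18 (u(x) = -3 + 3*(-5) = -3 - 15 = -18)
u(A)*(4 + 5)**2 = -18*(4 + 5)**2 = -18*9**2 = -18*81 = -1458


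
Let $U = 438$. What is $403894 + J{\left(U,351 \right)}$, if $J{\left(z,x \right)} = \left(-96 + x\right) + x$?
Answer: $404500$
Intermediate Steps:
$J{\left(z,x \right)} = -96 + 2 x$
$403894 + J{\left(U,351 \right)} = 403894 + \left(-96 + 2 \cdot 351\right) = 403894 + \left(-96 + 702\right) = 403894 + 606 = 404500$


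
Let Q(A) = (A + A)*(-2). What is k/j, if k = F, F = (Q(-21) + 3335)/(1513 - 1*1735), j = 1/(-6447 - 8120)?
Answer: 49804573/222 ≈ 2.2435e+5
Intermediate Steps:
Q(A) = -4*A (Q(A) = (2*A)*(-2) = -4*A)
j = -1/14567 (j = 1/(-14567) = -1/14567 ≈ -6.8648e-5)
F = -3419/222 (F = (-4*(-21) + 3335)/(1513 - 1*1735) = (84 + 3335)/(1513 - 1735) = 3419/(-222) = 3419*(-1/222) = -3419/222 ≈ -15.401)
k = -3419/222 ≈ -15.401
k/j = -3419/(222*(-1/14567)) = -3419/222*(-14567) = 49804573/222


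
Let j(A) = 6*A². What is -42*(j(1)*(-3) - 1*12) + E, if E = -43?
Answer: 1217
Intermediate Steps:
-42*(j(1)*(-3) - 1*12) + E = -42*((6*1²)*(-3) - 1*12) - 43 = -42*((6*1)*(-3) - 12) - 43 = -42*(6*(-3) - 12) - 43 = -42*(-18 - 12) - 43 = -42*(-30) - 43 = 1260 - 43 = 1217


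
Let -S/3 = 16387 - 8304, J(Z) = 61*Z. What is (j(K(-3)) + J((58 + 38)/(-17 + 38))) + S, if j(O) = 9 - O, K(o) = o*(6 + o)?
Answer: -167665/7 ≈ -23952.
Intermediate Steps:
S = -24249 (S = -3*(16387 - 8304) = -3*8083 = -24249)
(j(K(-3)) + J((58 + 38)/(-17 + 38))) + S = ((9 - (-3)*(6 - 3)) + 61*((58 + 38)/(-17 + 38))) - 24249 = ((9 - (-3)*3) + 61*(96/21)) - 24249 = ((9 - 1*(-9)) + 61*(96*(1/21))) - 24249 = ((9 + 9) + 61*(32/7)) - 24249 = (18 + 1952/7) - 24249 = 2078/7 - 24249 = -167665/7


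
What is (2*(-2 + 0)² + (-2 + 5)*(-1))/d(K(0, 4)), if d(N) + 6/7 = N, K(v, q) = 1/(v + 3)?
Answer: -105/11 ≈ -9.5455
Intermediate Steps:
K(v, q) = 1/(3 + v)
d(N) = -6/7 + N
(2*(-2 + 0)² + (-2 + 5)*(-1))/d(K(0, 4)) = (2*(-2 + 0)² + (-2 + 5)*(-1))/(-6/7 + 1/(3 + 0)) = (2*(-2)² + 3*(-1))/(-6/7 + 1/3) = (2*4 - 3)/(-6/7 + ⅓) = (8 - 3)/(-11/21) = 5*(-21/11) = -105/11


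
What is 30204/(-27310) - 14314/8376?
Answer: -160976011/57187140 ≈ -2.8149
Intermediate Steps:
30204/(-27310) - 14314/8376 = 30204*(-1/27310) - 14314*1/8376 = -15102/13655 - 7157/4188 = -160976011/57187140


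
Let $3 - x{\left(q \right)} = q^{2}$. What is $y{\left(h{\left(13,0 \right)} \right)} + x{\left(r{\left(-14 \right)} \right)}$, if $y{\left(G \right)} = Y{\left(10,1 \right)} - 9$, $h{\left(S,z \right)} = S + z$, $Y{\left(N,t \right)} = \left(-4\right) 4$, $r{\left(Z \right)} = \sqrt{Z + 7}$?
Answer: $-15$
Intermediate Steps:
$r{\left(Z \right)} = \sqrt{7 + Z}$
$Y{\left(N,t \right)} = -16$
$y{\left(G \right)} = -25$ ($y{\left(G \right)} = -16 - 9 = -25$)
$x{\left(q \right)} = 3 - q^{2}$
$y{\left(h{\left(13,0 \right)} \right)} + x{\left(r{\left(-14 \right)} \right)} = -25 - \left(-3 + \left(\sqrt{7 - 14}\right)^{2}\right) = -25 - \left(-3 + \left(\sqrt{-7}\right)^{2}\right) = -25 - \left(-3 + \left(i \sqrt{7}\right)^{2}\right) = -25 + \left(3 - -7\right) = -25 + \left(3 + 7\right) = -25 + 10 = -15$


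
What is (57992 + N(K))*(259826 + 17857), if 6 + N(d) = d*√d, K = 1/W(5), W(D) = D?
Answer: 16101726438 + 277683*√5/25 ≈ 1.6102e+10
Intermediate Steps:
K = ⅕ (K = 1/5 = ⅕ ≈ 0.20000)
N(d) = -6 + d^(3/2) (N(d) = -6 + d*√d = -6 + d^(3/2))
(57992 + N(K))*(259826 + 17857) = (57992 + (-6 + (⅕)^(3/2)))*(259826 + 17857) = (57992 + (-6 + √5/25))*277683 = (57986 + √5/25)*277683 = 16101726438 + 277683*√5/25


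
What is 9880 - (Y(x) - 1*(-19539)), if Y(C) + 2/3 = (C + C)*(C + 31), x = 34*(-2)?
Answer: -44071/3 ≈ -14690.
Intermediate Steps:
x = -68
Y(C) = -2/3 + 2*C*(31 + C) (Y(C) = -2/3 + (C + C)*(C + 31) = -2/3 + (2*C)*(31 + C) = -2/3 + 2*C*(31 + C))
9880 - (Y(x) - 1*(-19539)) = 9880 - ((-2/3 + 2*(-68)**2 + 62*(-68)) - 1*(-19539)) = 9880 - ((-2/3 + 2*4624 - 4216) + 19539) = 9880 - ((-2/3 + 9248 - 4216) + 19539) = 9880 - (15094/3 + 19539) = 9880 - 1*73711/3 = 9880 - 73711/3 = -44071/3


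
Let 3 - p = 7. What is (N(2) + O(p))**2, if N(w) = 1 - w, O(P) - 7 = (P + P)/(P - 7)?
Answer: 5476/121 ≈ 45.256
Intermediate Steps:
p = -4 (p = 3 - 1*7 = 3 - 7 = -4)
O(P) = 7 + 2*P/(-7 + P) (O(P) = 7 + (P + P)/(P - 7) = 7 + (2*P)/(-7 + P) = 7 + 2*P/(-7 + P))
(N(2) + O(p))**2 = ((1 - 1*2) + (-49 + 9*(-4))/(-7 - 4))**2 = ((1 - 2) + (-49 - 36)/(-11))**2 = (-1 - 1/11*(-85))**2 = (-1 + 85/11)**2 = (74/11)**2 = 5476/121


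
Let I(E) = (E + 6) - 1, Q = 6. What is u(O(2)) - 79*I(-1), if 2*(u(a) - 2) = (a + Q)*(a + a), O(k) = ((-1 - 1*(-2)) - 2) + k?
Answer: -307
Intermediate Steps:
O(k) = -1 + k (O(k) = ((-1 + 2) - 2) + k = (1 - 2) + k = -1 + k)
I(E) = 5 + E (I(E) = (6 + E) - 1 = 5 + E)
u(a) = 2 + a*(6 + a) (u(a) = 2 + ((a + 6)*(a + a))/2 = 2 + ((6 + a)*(2*a))/2 = 2 + (2*a*(6 + a))/2 = 2 + a*(6 + a))
u(O(2)) - 79*I(-1) = (2 + (-1 + 2)² + 6*(-1 + 2)) - 79*(5 - 1) = (2 + 1² + 6*1) - 79*4 = (2 + 1 + 6) - 316 = 9 - 316 = -307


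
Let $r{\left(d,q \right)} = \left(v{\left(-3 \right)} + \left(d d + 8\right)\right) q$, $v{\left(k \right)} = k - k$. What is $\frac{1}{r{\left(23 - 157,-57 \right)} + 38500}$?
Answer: $- \frac{1}{985448} \approx -1.0148 \cdot 10^{-6}$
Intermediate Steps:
$v{\left(k \right)} = 0$
$r{\left(d,q \right)} = q \left(8 + d^{2}\right)$ ($r{\left(d,q \right)} = \left(0 + \left(d d + 8\right)\right) q = \left(0 + \left(d^{2} + 8\right)\right) q = \left(0 + \left(8 + d^{2}\right)\right) q = \left(8 + d^{2}\right) q = q \left(8 + d^{2}\right)$)
$\frac{1}{r{\left(23 - 157,-57 \right)} + 38500} = \frac{1}{- 57 \left(8 + \left(23 - 157\right)^{2}\right) + 38500} = \frac{1}{- 57 \left(8 + \left(-134\right)^{2}\right) + 38500} = \frac{1}{- 57 \left(8 + 17956\right) + 38500} = \frac{1}{\left(-57\right) 17964 + 38500} = \frac{1}{-1023948 + 38500} = \frac{1}{-985448} = - \frac{1}{985448}$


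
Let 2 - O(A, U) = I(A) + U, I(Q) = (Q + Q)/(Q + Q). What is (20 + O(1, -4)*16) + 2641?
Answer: 2741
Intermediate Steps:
I(Q) = 1 (I(Q) = (2*Q)/((2*Q)) = (2*Q)*(1/(2*Q)) = 1)
O(A, U) = 1 - U (O(A, U) = 2 - (1 + U) = 2 + (-1 - U) = 1 - U)
(20 + O(1, -4)*16) + 2641 = (20 + (1 - 1*(-4))*16) + 2641 = (20 + (1 + 4)*16) + 2641 = (20 + 5*16) + 2641 = (20 + 80) + 2641 = 100 + 2641 = 2741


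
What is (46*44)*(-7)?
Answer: -14168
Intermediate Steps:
(46*44)*(-7) = 2024*(-7) = -14168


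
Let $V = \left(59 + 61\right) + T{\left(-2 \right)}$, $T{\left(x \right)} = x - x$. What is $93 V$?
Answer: $11160$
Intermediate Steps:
$T{\left(x \right)} = 0$
$V = 120$ ($V = \left(59 + 61\right) + 0 = 120 + 0 = 120$)
$93 V = 93 \cdot 120 = 11160$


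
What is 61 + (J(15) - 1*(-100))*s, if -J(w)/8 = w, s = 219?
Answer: -4319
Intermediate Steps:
J(w) = -8*w
61 + (J(15) - 1*(-100))*s = 61 + (-8*15 - 1*(-100))*219 = 61 + (-120 + 100)*219 = 61 - 20*219 = 61 - 4380 = -4319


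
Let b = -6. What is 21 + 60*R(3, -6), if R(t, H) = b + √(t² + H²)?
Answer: -339 + 180*√5 ≈ 63.492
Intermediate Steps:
R(t, H) = -6 + √(H² + t²) (R(t, H) = -6 + √(t² + H²) = -6 + √(H² + t²))
21 + 60*R(3, -6) = 21 + 60*(-6 + √((-6)² + 3²)) = 21 + 60*(-6 + √(36 + 9)) = 21 + 60*(-6 + √45) = 21 + 60*(-6 + 3*√5) = 21 + (-360 + 180*√5) = -339 + 180*√5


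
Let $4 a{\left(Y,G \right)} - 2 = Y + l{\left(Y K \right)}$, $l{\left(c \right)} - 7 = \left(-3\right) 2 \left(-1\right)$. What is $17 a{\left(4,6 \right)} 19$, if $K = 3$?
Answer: $\frac{6137}{4} \approx 1534.3$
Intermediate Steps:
$l{\left(c \right)} = 13$ ($l{\left(c \right)} = 7 + \left(-3\right) 2 \left(-1\right) = 7 - -6 = 7 + 6 = 13$)
$a{\left(Y,G \right)} = \frac{15}{4} + \frac{Y}{4}$ ($a{\left(Y,G \right)} = \frac{1}{2} + \frac{Y + 13}{4} = \frac{1}{2} + \frac{13 + Y}{4} = \frac{1}{2} + \left(\frac{13}{4} + \frac{Y}{4}\right) = \frac{15}{4} + \frac{Y}{4}$)
$17 a{\left(4,6 \right)} 19 = 17 \left(\frac{15}{4} + \frac{1}{4} \cdot 4\right) 19 = 17 \left(\frac{15}{4} + 1\right) 19 = 17 \cdot \frac{19}{4} \cdot 19 = \frac{323}{4} \cdot 19 = \frac{6137}{4}$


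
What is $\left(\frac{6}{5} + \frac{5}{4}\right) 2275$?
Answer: $\frac{22295}{4} \approx 5573.8$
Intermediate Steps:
$\left(\frac{6}{5} + \frac{5}{4}\right) 2275 = \frac{49}{20} \cdot 2275 = \frac{22295}{4}$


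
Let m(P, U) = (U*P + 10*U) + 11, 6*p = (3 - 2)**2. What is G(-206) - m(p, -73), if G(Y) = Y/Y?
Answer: 4393/6 ≈ 732.17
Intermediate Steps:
G(Y) = 1
p = 1/6 (p = (3 - 2)**2/6 = (1/6)*1**2 = (1/6)*1 = 1/6 ≈ 0.16667)
m(P, U) = 11 + 10*U + P*U (m(P, U) = (P*U + 10*U) + 11 = (10*U + P*U) + 11 = 11 + 10*U + P*U)
G(-206) - m(p, -73) = 1 - (11 + 10*(-73) + (1/6)*(-73)) = 1 - (11 - 730 - 73/6) = 1 - 1*(-4387/6) = 1 + 4387/6 = 4393/6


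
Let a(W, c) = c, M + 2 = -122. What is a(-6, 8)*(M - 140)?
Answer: -2112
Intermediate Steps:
M = -124 (M = -2 - 122 = -124)
a(-6, 8)*(M - 140) = 8*(-124 - 140) = 8*(-264) = -2112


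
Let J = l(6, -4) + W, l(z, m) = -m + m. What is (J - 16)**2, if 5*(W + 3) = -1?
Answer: 9216/25 ≈ 368.64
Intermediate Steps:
l(z, m) = 0
W = -16/5 (W = -3 + (1/5)*(-1) = -3 - 1/5 = -16/5 ≈ -3.2000)
J = -16/5 (J = 0 - 16/5 = -16/5 ≈ -3.2000)
(J - 16)**2 = (-16/5 - 16)**2 = (-96/5)**2 = 9216/25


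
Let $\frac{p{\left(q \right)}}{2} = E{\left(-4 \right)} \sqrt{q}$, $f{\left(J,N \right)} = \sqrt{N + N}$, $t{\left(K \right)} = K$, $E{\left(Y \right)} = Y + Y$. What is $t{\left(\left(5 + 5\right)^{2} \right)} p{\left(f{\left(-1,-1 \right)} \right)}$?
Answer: $- 1600 \sqrt[4]{-2} \approx -1345.4 - 1345.4 i$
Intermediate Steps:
$E{\left(Y \right)} = 2 Y$
$f{\left(J,N \right)} = \sqrt{2} \sqrt{N}$ ($f{\left(J,N \right)} = \sqrt{2 N} = \sqrt{2} \sqrt{N}$)
$p{\left(q \right)} = - 16 \sqrt{q}$ ($p{\left(q \right)} = 2 \cdot 2 \left(-4\right) \sqrt{q} = 2 \left(- 8 \sqrt{q}\right) = - 16 \sqrt{q}$)
$t{\left(\left(5 + 5\right)^{2} \right)} p{\left(f{\left(-1,-1 \right)} \right)} = \left(5 + 5\right)^{2} \left(- 16 \sqrt{\sqrt{2} \sqrt{-1}}\right) = 10^{2} \left(- 16 \sqrt{\sqrt{2} i}\right) = 100 \left(- 16 \sqrt{i \sqrt{2}}\right) = 100 \left(- 16 \sqrt[4]{2} \sqrt{i}\right) = - 1600 \sqrt[4]{2} \sqrt{i}$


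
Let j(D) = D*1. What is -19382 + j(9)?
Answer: -19373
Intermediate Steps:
j(D) = D
-19382 + j(9) = -19382 + 9 = -19373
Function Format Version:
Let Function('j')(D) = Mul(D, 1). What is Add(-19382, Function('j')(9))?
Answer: -19373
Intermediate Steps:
Function('j')(D) = D
Add(-19382, Function('j')(9)) = Add(-19382, 9) = -19373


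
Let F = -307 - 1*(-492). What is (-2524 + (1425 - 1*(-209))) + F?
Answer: -705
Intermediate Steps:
F = 185 (F = -307 + 492 = 185)
(-2524 + (1425 - 1*(-209))) + F = (-2524 + (1425 - 1*(-209))) + 185 = (-2524 + (1425 + 209)) + 185 = (-2524 + 1634) + 185 = -890 + 185 = -705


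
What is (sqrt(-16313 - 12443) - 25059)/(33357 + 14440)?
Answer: -25059/47797 + 2*I*sqrt(7189)/47797 ≈ -0.52428 + 0.0035478*I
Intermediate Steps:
(sqrt(-16313 - 12443) - 25059)/(33357 + 14440) = (sqrt(-28756) - 25059)/47797 = (2*I*sqrt(7189) - 25059)*(1/47797) = (-25059 + 2*I*sqrt(7189))*(1/47797) = -25059/47797 + 2*I*sqrt(7189)/47797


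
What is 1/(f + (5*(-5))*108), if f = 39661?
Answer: 1/36961 ≈ 2.7056e-5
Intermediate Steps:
1/(f + (5*(-5))*108) = 1/(39661 + (5*(-5))*108) = 1/(39661 - 25*108) = 1/(39661 - 2700) = 1/36961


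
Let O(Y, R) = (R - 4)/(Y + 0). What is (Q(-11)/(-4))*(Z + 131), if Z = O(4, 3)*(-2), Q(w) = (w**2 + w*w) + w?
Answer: -60753/8 ≈ -7594.1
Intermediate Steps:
O(Y, R) = (-4 + R)/Y
Q(w) = w + 2*w**2 (Q(w) = (w**2 + w**2) + w = 2*w**2 + w = w + 2*w**2)
Z = 1/2 (Z = ((-4 + 3)/4)*(-2) = ((1/4)*(-1))*(-2) = -1/4*(-2) = 1/2 ≈ 0.50000)
(Q(-11)/(-4))*(Z + 131) = (-11*(1 + 2*(-11))/(-4))*(1/2 + 131) = (-11*(1 - 22)*(-1/4))*(263/2) = (-11*(-21)*(-1/4))*(263/2) = (231*(-1/4))*(263/2) = -231/4*263/2 = -60753/8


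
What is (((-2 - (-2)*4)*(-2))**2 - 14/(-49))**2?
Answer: 1020100/49 ≈ 20818.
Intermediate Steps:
(((-2 - (-2)*4)*(-2))**2 - 14/(-49))**2 = (((-2 - 1*(-8))*(-2))**2 - 14*(-1/49))**2 = (((-2 + 8)*(-2))**2 + 2/7)**2 = ((6*(-2))**2 + 2/7)**2 = ((-12)**2 + 2/7)**2 = (144 + 2/7)**2 = (1010/7)**2 = 1020100/49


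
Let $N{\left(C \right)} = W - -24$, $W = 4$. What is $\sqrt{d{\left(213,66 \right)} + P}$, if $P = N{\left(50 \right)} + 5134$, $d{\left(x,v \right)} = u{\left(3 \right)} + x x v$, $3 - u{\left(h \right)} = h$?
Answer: $2 \sqrt{749879} \approx 1731.9$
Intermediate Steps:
$u{\left(h \right)} = 3 - h$
$N{\left(C \right)} = 28$ ($N{\left(C \right)} = 4 - -24 = 4 + 24 = 28$)
$d{\left(x,v \right)} = v x^{2}$ ($d{\left(x,v \right)} = \left(3 - 3\right) + x x v = \left(3 - 3\right) + x v x = 0 + v x^{2} = v x^{2}$)
$P = 5162$ ($P = 28 + 5134 = 5162$)
$\sqrt{d{\left(213,66 \right)} + P} = \sqrt{66 \cdot 213^{2} + 5162} = \sqrt{66 \cdot 45369 + 5162} = \sqrt{2994354 + 5162} = \sqrt{2999516} = 2 \sqrt{749879}$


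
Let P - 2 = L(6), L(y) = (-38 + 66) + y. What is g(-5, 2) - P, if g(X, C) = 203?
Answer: 167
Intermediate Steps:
L(y) = 28 + y
P = 36 (P = 2 + (28 + 6) = 2 + 34 = 36)
g(-5, 2) - P = 203 - 1*36 = 203 - 36 = 167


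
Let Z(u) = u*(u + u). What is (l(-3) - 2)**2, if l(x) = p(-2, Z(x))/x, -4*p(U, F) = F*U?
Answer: 25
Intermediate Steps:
Z(u) = 2*u**2 (Z(u) = u*(2*u) = 2*u**2)
p(U, F) = -F*U/4
l(x) = x (l(x) = (-1/4*2*x**2*(-2))/x = x**2/x = x)
(l(-3) - 2)**2 = (-3 - 2)**2 = (-5)**2 = 25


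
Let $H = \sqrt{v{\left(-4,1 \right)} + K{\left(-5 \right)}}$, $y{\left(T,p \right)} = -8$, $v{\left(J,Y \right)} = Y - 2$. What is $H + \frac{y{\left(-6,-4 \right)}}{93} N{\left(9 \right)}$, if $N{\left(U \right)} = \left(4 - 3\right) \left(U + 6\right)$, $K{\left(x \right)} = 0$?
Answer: $- \frac{40}{31} + i \approx -1.2903 + 1.0 i$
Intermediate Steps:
$v{\left(J,Y \right)} = -2 + Y$
$N{\left(U \right)} = 6 + U$ ($N{\left(U \right)} = 1 \left(6 + U\right) = 6 + U$)
$H = i$ ($H = \sqrt{\left(-2 + 1\right) + 0} = \sqrt{-1 + 0} = \sqrt{-1} = i \approx 1.0 i$)
$H + \frac{y{\left(-6,-4 \right)}}{93} N{\left(9 \right)} = i + - \frac{8}{93} \left(6 + 9\right) = i + \left(-8\right) \frac{1}{93} \cdot 15 = i - \frac{40}{31} = - \frac{40}{31} + i$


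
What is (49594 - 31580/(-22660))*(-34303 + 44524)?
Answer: 574334149401/1133 ≈ 5.0691e+8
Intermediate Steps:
(49594 - 31580/(-22660))*(-34303 + 44524) = (49594 - 31580*(-1/22660))*10221 = (49594 + 1579/1133)*10221 = (56191581/1133)*10221 = 574334149401/1133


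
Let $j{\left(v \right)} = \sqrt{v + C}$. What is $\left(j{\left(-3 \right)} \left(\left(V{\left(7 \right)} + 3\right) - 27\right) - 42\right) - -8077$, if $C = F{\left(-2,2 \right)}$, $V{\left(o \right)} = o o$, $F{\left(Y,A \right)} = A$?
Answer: $8035 + 25 i \approx 8035.0 + 25.0 i$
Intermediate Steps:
$V{\left(o \right)} = o^{2}$
$C = 2$
$j{\left(v \right)} = \sqrt{2 + v}$ ($j{\left(v \right)} = \sqrt{v + 2} = \sqrt{2 + v}$)
$\left(j{\left(-3 \right)} \left(\left(V{\left(7 \right)} + 3\right) - 27\right) - 42\right) - -8077 = \left(\sqrt{2 - 3} \left(\left(7^{2} + 3\right) - 27\right) - 42\right) - -8077 = \left(\sqrt{-1} \left(\left(49 + 3\right) - 27\right) - 42\right) + 8077 = \left(i \left(52 - 27\right) - 42\right) + 8077 = \left(i 25 - 42\right) + 8077 = \left(25 i - 42\right) + 8077 = \left(-42 + 25 i\right) + 8077 = 8035 + 25 i$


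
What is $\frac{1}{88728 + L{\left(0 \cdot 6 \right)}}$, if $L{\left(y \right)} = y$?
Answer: $\frac{1}{88728} \approx 1.127 \cdot 10^{-5}$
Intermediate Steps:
$\frac{1}{88728 + L{\left(0 \cdot 6 \right)}} = \frac{1}{88728 + 0 \cdot 6} = \frac{1}{88728 + 0} = \frac{1}{88728}$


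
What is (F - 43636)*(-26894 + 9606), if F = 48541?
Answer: -84797640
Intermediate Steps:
(F - 43636)*(-26894 + 9606) = (48541 - 43636)*(-26894 + 9606) = 4905*(-17288) = -84797640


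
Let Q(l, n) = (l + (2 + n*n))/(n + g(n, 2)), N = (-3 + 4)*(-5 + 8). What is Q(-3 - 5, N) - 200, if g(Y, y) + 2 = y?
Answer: -199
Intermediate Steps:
N = 3 (N = 1*3 = 3)
g(Y, y) = -2 + y
Q(l, n) = (2 + l + n²)/n (Q(l, n) = (l + (2 + n*n))/(n + (-2 + 2)) = (l + (2 + n²))/(n + 0) = (2 + l + n²)/n)
Q(-3 - 5, N) - 200 = (2 + (-3 - 5) + 3²)/3 - 200 = (2 - 8 + 9)/3 - 200 = (⅓)*3 - 200 = 1 - 200 = -199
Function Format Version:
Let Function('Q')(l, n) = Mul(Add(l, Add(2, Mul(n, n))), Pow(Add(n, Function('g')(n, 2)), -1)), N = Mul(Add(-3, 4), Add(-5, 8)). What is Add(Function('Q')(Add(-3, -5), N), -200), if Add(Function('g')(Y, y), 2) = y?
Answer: -199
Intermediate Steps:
N = 3 (N = Mul(1, 3) = 3)
Function('g')(Y, y) = Add(-2, y)
Function('Q')(l, n) = Mul(Pow(n, -1), Add(2, l, Pow(n, 2))) (Function('Q')(l, n) = Mul(Add(l, Add(2, Mul(n, n))), Pow(Add(n, Add(-2, 2)), -1)) = Mul(Add(l, Add(2, Pow(n, 2))), Pow(Add(n, 0), -1)) = Mul(Add(2, l, Pow(n, 2)), Pow(n, -1)) = Mul(Pow(n, -1), Add(2, l, Pow(n, 2))))
Add(Function('Q')(Add(-3, -5), N), -200) = Add(Mul(Pow(3, -1), Add(2, Add(-3, -5), Pow(3, 2))), -200) = Add(Mul(Rational(1, 3), Add(2, -8, 9)), -200) = Add(Mul(Rational(1, 3), 3), -200) = Add(1, -200) = -199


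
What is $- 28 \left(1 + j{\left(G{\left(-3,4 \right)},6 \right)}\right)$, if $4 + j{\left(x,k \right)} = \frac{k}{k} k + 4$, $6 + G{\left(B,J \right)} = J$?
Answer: $-196$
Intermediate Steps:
$G{\left(B,J \right)} = -6 + J$
$j{\left(x,k \right)} = k$ ($j{\left(x,k \right)} = -4 + \left(\frac{k}{k} k + 4\right) = -4 + \left(1 k + 4\right) = -4 + \left(k + 4\right) = -4 + \left(4 + k\right) = k$)
$- 28 \left(1 + j{\left(G{\left(-3,4 \right)},6 \right)}\right) = - 28 \left(1 + 6\right) = \left(-28\right) 7 = -196$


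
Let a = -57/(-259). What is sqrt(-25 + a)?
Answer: I*sqrt(1662262)/259 ≈ 4.9779*I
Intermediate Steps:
a = 57/259 (a = -57*(-1/259) = 57/259 ≈ 0.22008)
sqrt(-25 + a) = sqrt(-25 + 57/259) = sqrt(-6418/259) = I*sqrt(1662262)/259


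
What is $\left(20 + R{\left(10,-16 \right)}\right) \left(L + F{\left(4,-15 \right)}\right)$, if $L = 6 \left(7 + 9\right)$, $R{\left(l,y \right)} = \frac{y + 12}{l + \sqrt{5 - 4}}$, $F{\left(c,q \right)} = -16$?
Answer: $\frac{17280}{11} \approx 1570.9$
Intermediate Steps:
$R{\left(l,y \right)} = \frac{12 + y}{1 + l}$ ($R{\left(l,y \right)} = \frac{12 + y}{l + \sqrt{1}} = \frac{12 + y}{l + 1} = \frac{12 + y}{1 + l}$)
$L = 96$ ($L = 6 \cdot 16 = 96$)
$\left(20 + R{\left(10,-16 \right)}\right) \left(L + F{\left(4,-15 \right)}\right) = \left(20 + \frac{12 - 16}{1 + 10}\right) \left(96 - 16\right) = \left(20 + \frac{1}{11} \left(-4\right)\right) 80 = \left(20 - \frac{4}{11}\right) 80 = \frac{216}{11} \cdot 80 = \frac{17280}{11}$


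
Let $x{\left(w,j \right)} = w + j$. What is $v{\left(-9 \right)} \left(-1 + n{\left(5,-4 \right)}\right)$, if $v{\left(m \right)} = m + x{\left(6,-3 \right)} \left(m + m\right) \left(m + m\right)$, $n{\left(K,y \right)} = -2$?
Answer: $-2889$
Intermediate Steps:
$x{\left(w,j \right)} = j + w$
$v{\left(m \right)} = m + 12 m^{2}$ ($v{\left(m \right)} = m + \left(-3 + 6\right) \left(m + m\right) \left(m + m\right) = m + 3 \cdot 2 m 2 m = m + 3 \cdot 4 m^{2} = m + 12 m^{2}$)
$v{\left(-9 \right)} \left(-1 + n{\left(5,-4 \right)}\right) = - 9 \left(1 + 12 \left(-9\right)\right) \left(-1 - 2\right) = - 9 \left(1 - 108\right) \left(-3\right) = \left(-9\right) \left(-107\right) \left(-3\right) = 963 \left(-3\right) = -2889$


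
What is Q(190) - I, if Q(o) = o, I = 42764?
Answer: -42574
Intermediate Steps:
Q(190) - I = 190 - 1*42764 = 190 - 42764 = -42574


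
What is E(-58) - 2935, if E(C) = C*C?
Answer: 429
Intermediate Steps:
E(C) = C²
E(-58) - 2935 = (-58)² - 2935 = 3364 - 2935 = 429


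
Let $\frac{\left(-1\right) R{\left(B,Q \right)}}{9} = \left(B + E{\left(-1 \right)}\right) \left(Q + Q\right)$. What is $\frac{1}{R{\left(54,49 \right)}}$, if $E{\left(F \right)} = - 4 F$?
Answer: $- \frac{1}{51156} \approx -1.9548 \cdot 10^{-5}$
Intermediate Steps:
$R{\left(B,Q \right)} = - 18 Q \left(4 + B\right)$ ($R{\left(B,Q \right)} = - 9 \left(B - -4\right) \left(Q + Q\right) = - 9 \left(B + 4\right) 2 Q = - 9 \left(4 + B\right) 2 Q = - 9 \cdot 2 Q \left(4 + B\right) = - 18 Q \left(4 + B\right)$)
$\frac{1}{R{\left(54,49 \right)}} = \frac{1}{\left(-18\right) 49 \left(4 + 54\right)} = \frac{1}{\left(-18\right) 49 \cdot 58} = \frac{1}{-51156} = - \frac{1}{51156}$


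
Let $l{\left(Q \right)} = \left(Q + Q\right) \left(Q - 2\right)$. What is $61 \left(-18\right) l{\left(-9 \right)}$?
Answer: $-217404$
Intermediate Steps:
$l{\left(Q \right)} = 2 Q \left(-2 + Q\right)$
$61 \left(-18\right) l{\left(-9 \right)} = 61 \left(-18\right) 2 \left(-9\right) \left(-2 - 9\right) = - 1098 \cdot 2 \left(-9\right) \left(-11\right) = \left(-1098\right) 198 = -217404$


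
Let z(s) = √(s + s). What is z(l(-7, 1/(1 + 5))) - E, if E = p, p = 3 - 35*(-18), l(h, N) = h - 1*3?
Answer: -633 + 2*I*√5 ≈ -633.0 + 4.4721*I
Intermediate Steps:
l(h, N) = -3 + h (l(h, N) = h - 3 = -3 + h)
z(s) = √2*√s (z(s) = √(2*s) = √2*√s)
p = 633 (p = 3 + 630 = 633)
E = 633
z(l(-7, 1/(1 + 5))) - E = √2*√(-3 - 7) - 1*633 = √2*√(-10) - 633 = √2*(I*√10) - 633 = 2*I*√5 - 633 = -633 + 2*I*√5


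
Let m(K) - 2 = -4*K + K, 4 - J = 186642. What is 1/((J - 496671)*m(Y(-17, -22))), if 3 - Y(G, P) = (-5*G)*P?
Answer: 1/3838146653 ≈ 2.6054e-10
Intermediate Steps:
Y(G, P) = 3 + 5*G*P (Y(G, P) = 3 - (-5*G)*P = 3 - (-5)*G*P = 3 + 5*G*P)
J = -186638 (J = 4 - 1*186642 = 4 - 186642 = -186638)
m(K) = 2 - 3*K (m(K) = 2 + (-4*K + K) = 2 - 3*K)
1/((J - 496671)*m(Y(-17, -22))) = 1/((-186638 - 496671)*(2 - 3*(3 + 5*(-17)*(-22)))) = 1/((-683309)*(2 - 3*(3 + 1870))) = -1/(683309*(2 - 3*1873)) = -1/(683309*(2 - 5619)) = -1/683309/(-5617) = -1/683309*(-1/5617) = 1/3838146653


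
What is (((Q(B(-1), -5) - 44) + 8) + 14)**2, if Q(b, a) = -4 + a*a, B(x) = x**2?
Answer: 1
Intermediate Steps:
Q(b, a) = -4 + a**2
(((Q(B(-1), -5) - 44) + 8) + 14)**2 = ((((-4 + (-5)**2) - 44) + 8) + 14)**2 = ((((-4 + 25) - 44) + 8) + 14)**2 = (((21 - 44) + 8) + 14)**2 = ((-23 + 8) + 14)**2 = (-15 + 14)**2 = (-1)**2 = 1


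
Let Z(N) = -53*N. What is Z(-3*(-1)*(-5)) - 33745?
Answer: -32950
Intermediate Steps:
Z(-3*(-1)*(-5)) - 33745 = -53*(-3*(-1))*(-5) - 33745 = -159*(-5) - 33745 = -53*(-15) - 33745 = 795 - 33745 = -32950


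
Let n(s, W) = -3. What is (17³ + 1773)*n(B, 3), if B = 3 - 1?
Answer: -20058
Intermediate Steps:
B = 2
(17³ + 1773)*n(B, 3) = (17³ + 1773)*(-3) = (4913 + 1773)*(-3) = 6686*(-3) = -20058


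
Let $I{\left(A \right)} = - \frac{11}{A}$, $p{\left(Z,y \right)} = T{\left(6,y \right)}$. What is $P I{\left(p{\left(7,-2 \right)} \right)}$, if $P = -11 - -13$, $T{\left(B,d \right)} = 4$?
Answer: $- \frac{11}{2} \approx -5.5$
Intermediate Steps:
$p{\left(Z,y \right)} = 4$
$P = 2$ ($P = -11 + 13 = 2$)
$P I{\left(p{\left(7,-2 \right)} \right)} = 2 \left(- \frac{11}{4}\right) = - \frac{11}{2}$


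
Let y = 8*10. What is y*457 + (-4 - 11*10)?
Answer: 36446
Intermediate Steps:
y = 80
y*457 + (-4 - 11*10) = 80*457 + (-4 - 11*10) = 36560 + (-4 - 110) = 36560 - 114 = 36446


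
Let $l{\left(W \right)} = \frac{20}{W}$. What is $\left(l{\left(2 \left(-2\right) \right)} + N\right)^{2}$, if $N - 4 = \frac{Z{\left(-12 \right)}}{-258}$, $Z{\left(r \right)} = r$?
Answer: $\frac{1681}{1849} \approx 0.90914$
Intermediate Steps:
$N = \frac{174}{43}$ ($N = 4 - \frac{12}{-258} = 4 - - \frac{2}{43} = 4 + \frac{2}{43} = \frac{174}{43} \approx 4.0465$)
$\left(l{\left(2 \left(-2\right) \right)} + N\right)^{2} = \left(\frac{20}{2 \left(-2\right)} + \frac{174}{43}\right)^{2} = \left(\frac{20}{-4} + \frac{174}{43}\right)^{2} = \left(20 \left(- \frac{1}{4}\right) + \frac{174}{43}\right)^{2} = \left(-5 + \frac{174}{43}\right)^{2} = \left(- \frac{41}{43}\right)^{2} = \frac{1681}{1849}$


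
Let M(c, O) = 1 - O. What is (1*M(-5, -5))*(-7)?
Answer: -42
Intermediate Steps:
(1*M(-5, -5))*(-7) = (1*(1 - 1*(-5)))*(-7) = (1*(1 + 5))*(-7) = (1*6)*(-7) = 6*(-7) = -42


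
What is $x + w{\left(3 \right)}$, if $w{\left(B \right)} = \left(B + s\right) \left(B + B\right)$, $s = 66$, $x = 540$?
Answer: $954$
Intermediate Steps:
$w{\left(B \right)} = 2 B \left(66 + B\right)$ ($w{\left(B \right)} = \left(B + 66\right) \left(B + B\right) = \left(66 + B\right) 2 B = 2 B \left(66 + B\right)$)
$x + w{\left(3 \right)} = 540 + 2 \cdot 3 \left(66 + 3\right) = 540 + 2 \cdot 3 \cdot 69 = 540 + 414 = 954$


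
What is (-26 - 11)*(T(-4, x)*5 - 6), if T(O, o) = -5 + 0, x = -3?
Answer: 1147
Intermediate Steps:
T(O, o) = -5
(-26 - 11)*(T(-4, x)*5 - 6) = (-26 - 11)*(-5*5 - 6) = -37*(-25 - 6) = -37*(-31) = 1147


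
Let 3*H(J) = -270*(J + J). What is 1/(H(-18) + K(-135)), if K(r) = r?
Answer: 1/3105 ≈ 0.00032206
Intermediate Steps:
H(J) = -180*J (H(J) = (-270*(J + J))/3 = (-540*J)/3 = -180*J)
1/(H(-18) + K(-135)) = 1/(-180*(-18) - 135) = 1/(3240 - 135) = 1/3105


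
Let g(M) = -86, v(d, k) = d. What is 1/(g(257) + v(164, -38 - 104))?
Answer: 1/78 ≈ 0.012821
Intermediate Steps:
1/(g(257) + v(164, -38 - 104)) = 1/(-86 + 164) = 1/78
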